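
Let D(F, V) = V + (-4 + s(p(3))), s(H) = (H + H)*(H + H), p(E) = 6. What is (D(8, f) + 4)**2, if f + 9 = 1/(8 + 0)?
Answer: 1168561/64 ≈ 18259.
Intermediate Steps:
f = -71/8 (f = -9 + 1/(8 + 0) = -9 + 1/8 = -71/8 ≈ -8.8750)
s(H) = 4*H**2 (s(H) = (2*H)*(2*H) = 4*H**2)
D(F, V) = 140 + V (D(F, V) = V + (-4 + 4*6**2) = V + (-4 + 4*36) = V + (-4 + 144) = V + 140 = 140 + V)
(D(8, f) + 4)**2 = ((140 - 71/8) + 4)**2 = (1049/8 + 4)**2 = (1081/8)**2 = 1168561/64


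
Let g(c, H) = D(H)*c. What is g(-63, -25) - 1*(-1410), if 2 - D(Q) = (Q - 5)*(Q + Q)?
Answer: 95784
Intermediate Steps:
D(Q) = 2 - 2*Q*(-5 + Q) (D(Q) = 2 - (Q - 5)*(Q + Q) = 2 - (-5 + Q)*2*Q = 2 - 2*Q*(-5 + Q))
g(c, H) = c*(2 - 2*H**2 + 10*H) (g(c, H) = (2 - 2*H**2 + 10*H)*c = c*(2 - 2*H**2 + 10*H))
g(-63, -25) - 1*(-1410) = 2*(-63)*(1 - 1*(-25)**2 + 5*(-25)) - 1*(-1410) = 2*(-63)*(1 - 1*625 - 125) + 1410 = 2*(-63)*(1 - 625 - 125) + 1410 = 2*(-63)*(-749) + 1410 = 94374 + 1410 = 95784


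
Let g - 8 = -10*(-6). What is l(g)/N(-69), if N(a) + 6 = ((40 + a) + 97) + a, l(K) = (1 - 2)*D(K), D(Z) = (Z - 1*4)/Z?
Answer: 16/119 ≈ 0.13445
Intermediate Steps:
g = 68 (g = 8 - 10*(-6) = 8 + 60 = 68)
D(Z) = (-4 + Z)/Z (D(Z) = (Z - 4)/Z = (-4 + Z)/Z)
l(K) = -(-4 + K)/K (l(K) = (1 - 2)*((-4 + K)/K) = -(-4 + K)/K)
N(a) = 131 + 2*a (N(a) = -6 + (((40 + a) + 97) + a) = -6 + ((137 + a) + a) = -6 + (137 + 2*a) = 131 + 2*a)
l(g)/N(-69) = ((4 - 1*68)/68)/(131 + 2*(-69)) = ((4 - 68)/68)/(131 - 138) = ((1/68)*(-64))/(-7) = -16/17*(-⅐) = 16/119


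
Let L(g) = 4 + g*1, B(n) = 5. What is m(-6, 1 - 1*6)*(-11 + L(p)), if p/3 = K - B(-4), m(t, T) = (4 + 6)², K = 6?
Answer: -400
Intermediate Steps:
m(t, T) = 100 (m(t, T) = 10² = 100)
p = 3 (p = 3*(6 - 1*5) = 3*(6 - 5) = 3*1 = 3)
L(g) = 4 + g
m(-6, 1 - 1*6)*(-11 + L(p)) = 100*(-11 + (4 + 3)) = 100*(-11 + 7) = 100*(-4) = -400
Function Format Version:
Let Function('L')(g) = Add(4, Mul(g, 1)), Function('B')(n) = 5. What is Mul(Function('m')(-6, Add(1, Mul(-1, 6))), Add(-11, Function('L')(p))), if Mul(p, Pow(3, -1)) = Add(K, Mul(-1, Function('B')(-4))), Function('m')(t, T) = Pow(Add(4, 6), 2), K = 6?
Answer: -400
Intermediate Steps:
Function('m')(t, T) = 100 (Function('m')(t, T) = Pow(10, 2) = 100)
p = 3 (p = Mul(3, Add(6, Mul(-1, 5))) = Mul(3, Add(6, -5)) = Mul(3, 1) = 3)
Function('L')(g) = Add(4, g)
Mul(Function('m')(-6, Add(1, Mul(-1, 6))), Add(-11, Function('L')(p))) = Mul(100, Add(-11, Add(4, 3))) = Mul(100, Add(-11, 7)) = Mul(100, -4) = -400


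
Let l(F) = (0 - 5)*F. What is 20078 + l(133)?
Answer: 19413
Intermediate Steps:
l(F) = -5*F
20078 + l(133) = 20078 - 5*133 = 20078 - 665 = 19413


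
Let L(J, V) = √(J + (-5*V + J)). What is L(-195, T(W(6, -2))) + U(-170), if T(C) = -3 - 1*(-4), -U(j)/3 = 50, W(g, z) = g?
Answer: -150 + I*√395 ≈ -150.0 + 19.875*I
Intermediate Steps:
U(j) = -150 (U(j) = -3*50 = -150)
T(C) = 1 (T(C) = -3 + 4 = 1)
L(J, V) = √(-5*V + 2*J) (L(J, V) = √(J + (J - 5*V)) = √(-5*V + 2*J))
L(-195, T(W(6, -2))) + U(-170) = √(-5*1 + 2*(-195)) - 150 = √(-5 - 390) - 150 = √(-395) - 150 = I*√395 - 150 = -150 + I*√395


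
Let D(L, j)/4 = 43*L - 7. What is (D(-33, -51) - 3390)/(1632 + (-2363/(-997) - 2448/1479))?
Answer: -262934822/47206687 ≈ -5.5699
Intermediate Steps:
D(L, j) = -28 + 172*L (D(L, j) = 4*(43*L - 7) = 4*(-7 + 43*L) = -28 + 172*L)
(D(-33, -51) - 3390)/(1632 + (-2363/(-997) - 2448/1479)) = ((-28 + 172*(-33)) - 3390)/(1632 + (-2363/(-997) - 2448/1479)) = ((-28 - 5676) - 3390)/(1632 + (-2363*(-1/997) - 2448*1/1479)) = (-5704 - 3390)/(1632 + (2363/997 - 48/29)) = -9094/(1632 + 20671/28913) = -9094/47206687/28913 = -9094*28913/47206687 = -262934822/47206687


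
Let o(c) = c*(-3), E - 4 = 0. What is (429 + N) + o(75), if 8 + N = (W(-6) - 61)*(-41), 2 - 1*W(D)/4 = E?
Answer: 3025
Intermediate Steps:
E = 4 (E = 4 + 0 = 4)
W(D) = -8 (W(D) = 8 - 4*4 = 8 - 16 = -8)
o(c) = -3*c
N = 2821 (N = -8 + (-8 - 61)*(-41) = -8 - 69*(-41) = -8 + 2829 = 2821)
(429 + N) + o(75) = (429 + 2821) - 3*75 = 3250 - 225 = 3025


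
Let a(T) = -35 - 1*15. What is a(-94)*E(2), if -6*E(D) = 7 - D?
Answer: 125/3 ≈ 41.667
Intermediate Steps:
E(D) = -7/6 + D/6 (E(D) = -(7 - D)/6 = -7/6 + D/6)
a(T) = -50 (a(T) = -35 - 15 = -50)
a(-94)*E(2) = -50*(-7/6 + (⅙)*2) = -50*(-7/6 + ⅓) = -50*(-⅚) = 125/3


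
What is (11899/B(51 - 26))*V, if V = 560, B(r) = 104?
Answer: 832930/13 ≈ 64072.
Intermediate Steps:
(11899/B(51 - 26))*V = (11899/104)*560 = 832930/13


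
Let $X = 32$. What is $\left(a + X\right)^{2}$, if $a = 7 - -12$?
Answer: $2601$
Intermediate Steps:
$a = 19$ ($a = 7 + 12 = 19$)
$\left(a + X\right)^{2} = \left(19 + 32\right)^{2} = 51^{2} = 2601$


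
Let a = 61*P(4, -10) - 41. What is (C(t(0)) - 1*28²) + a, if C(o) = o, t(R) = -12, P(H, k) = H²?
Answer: 139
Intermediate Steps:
a = 935 (a = 61*4² - 41 = 61*16 - 41 = 976 - 41 = 935)
(C(t(0)) - 1*28²) + a = (-12 - 1*28²) + 935 = (-12 - 1*784) + 935 = (-12 - 784) + 935 = -796 + 935 = 139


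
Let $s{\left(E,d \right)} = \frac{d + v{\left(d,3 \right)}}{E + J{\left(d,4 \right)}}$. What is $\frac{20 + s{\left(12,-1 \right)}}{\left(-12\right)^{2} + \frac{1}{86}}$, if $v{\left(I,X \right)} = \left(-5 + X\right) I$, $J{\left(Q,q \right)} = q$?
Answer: $\frac{13803}{99080} \approx 0.13931$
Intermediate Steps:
$v{\left(I,X \right)} = I \left(-5 + X\right)$
$s{\left(E,d \right)} = - \frac{d}{4 + E}$ ($s{\left(E,d \right)} = \frac{d + d \left(-5 + 3\right)}{E + 4} = \frac{d + d \left(-2\right)}{4 + E} = \frac{d - 2 d}{4 + E} = \frac{\left(-1\right) d}{4 + E} = - \frac{d}{4 + E}$)
$\frac{20 + s{\left(12,-1 \right)}}{\left(-12\right)^{2} + \frac{1}{86}} = \frac{20 - - \frac{1}{4 + 12}}{\left(-12\right)^{2} + \frac{1}{86}} = \frac{20 - - \frac{1}{16}}{144 + \frac{1}{86}} = \frac{20 - \left(-1\right) \frac{1}{16}}{\frac{12385}{86}} = \left(20 + \frac{1}{16}\right) \frac{86}{12385} = \frac{321}{16} \cdot \frac{86}{12385} = \frac{13803}{99080}$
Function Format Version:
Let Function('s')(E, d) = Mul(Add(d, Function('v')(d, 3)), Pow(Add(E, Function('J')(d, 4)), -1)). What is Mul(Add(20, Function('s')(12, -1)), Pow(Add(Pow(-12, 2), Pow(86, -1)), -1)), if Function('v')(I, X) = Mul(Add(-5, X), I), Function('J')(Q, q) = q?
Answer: Rational(13803, 99080) ≈ 0.13931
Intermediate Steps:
Function('v')(I, X) = Mul(I, Add(-5, X))
Function('s')(E, d) = Mul(-1, d, Pow(Add(4, E), -1)) (Function('s')(E, d) = Mul(Add(d, Mul(d, Add(-5, 3))), Pow(Add(E, 4), -1)) = Mul(Add(d, Mul(d, -2)), Pow(Add(4, E), -1)) = Mul(Add(d, Mul(-2, d)), Pow(Add(4, E), -1)) = Mul(Mul(-1, d), Pow(Add(4, E), -1)) = Mul(-1, d, Pow(Add(4, E), -1)))
Mul(Add(20, Function('s')(12, -1)), Pow(Add(Pow(-12, 2), Pow(86, -1)), -1)) = Mul(Add(20, Mul(-1, -1, Pow(Add(4, 12), -1))), Pow(Add(Pow(-12, 2), Pow(86, -1)), -1)) = Mul(Add(20, Mul(-1, -1, Pow(16, -1))), Pow(Add(144, Rational(1, 86)), -1)) = Mul(Add(20, Mul(-1, -1, Rational(1, 16))), Pow(Rational(12385, 86), -1)) = Mul(Add(20, Rational(1, 16)), Rational(86, 12385)) = Mul(Rational(321, 16), Rational(86, 12385)) = Rational(13803, 99080)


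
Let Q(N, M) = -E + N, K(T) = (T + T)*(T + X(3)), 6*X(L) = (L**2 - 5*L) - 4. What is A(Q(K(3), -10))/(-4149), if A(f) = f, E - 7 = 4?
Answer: 1/1383 ≈ 0.00072307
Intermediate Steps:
E = 11 (E = 7 + 4 = 11)
X(L) = -2/3 - 5*L/6 + L**2/6 (X(L) = ((L**2 - 5*L) - 4)/6 = (-4 + L**2 - 5*L)/6 = -2/3 - 5*L/6 + L**2/6)
K(T) = 2*T*(-5/3 + T) (K(T) = (T + T)*(T + (-2/3 - 5/6*3 + (1/6)*3**2)) = (2*T)*(T + (-2/3 - 5/2 + (1/6)*9)) = (2*T)*(T + (-2/3 - 5/2 + 3/2)) = (2*T)*(T - 5/3) = (2*T)*(-5/3 + T) = 2*T*(-5/3 + T))
Q(N, M) = -11 + N (Q(N, M) = -1*11 + N = -11 + N)
A(Q(K(3), -10))/(-4149) = (-11 + (2/3)*3*(-5 + 3*3))/(-4149) = (-11 + (2/3)*3*(-5 + 9))*(-1/4149) = (-11 + (2/3)*3*4)*(-1/4149) = (-11 + 8)*(-1/4149) = -3*(-1/4149) = 1/1383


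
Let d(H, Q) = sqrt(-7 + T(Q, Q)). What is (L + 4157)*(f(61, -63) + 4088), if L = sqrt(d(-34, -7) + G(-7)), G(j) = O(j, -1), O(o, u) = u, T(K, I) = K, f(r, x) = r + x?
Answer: 16985502 + 4086*sqrt(-1 + I*sqrt(14)) ≈ 1.699e+7 + 6377.9*I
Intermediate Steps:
d(H, Q) = sqrt(-7 + Q)
G(j) = -1
L = sqrt(-1 + I*sqrt(14)) (L = sqrt(sqrt(-7 - 7) - 1) = sqrt(sqrt(-14) - 1) = sqrt(I*sqrt(14) - 1) = sqrt(-1 + I*sqrt(14)) ≈ 1.1985 + 1.5609*I)
(L + 4157)*(f(61, -63) + 4088) = (sqrt(-1 + I*sqrt(14)) + 4157)*((61 - 63) + 4088) = (4157 + sqrt(-1 + I*sqrt(14)))*(-2 + 4088) = (4157 + sqrt(-1 + I*sqrt(14)))*4086 = 16985502 + 4086*sqrt(-1 + I*sqrt(14))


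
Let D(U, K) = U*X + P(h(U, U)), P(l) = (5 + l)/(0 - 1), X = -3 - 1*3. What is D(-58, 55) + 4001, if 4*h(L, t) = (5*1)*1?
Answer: 17371/4 ≈ 4342.8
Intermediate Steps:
h(L, t) = 5/4 (h(L, t) = ((5*1)*1)/4 = (5*1)/4 = (¼)*5 = 5/4)
X = -6 (X = -3 - 3 = -6)
P(l) = -5 - l (P(l) = (5 + l)/(-1) = (5 + l)*(-1) = -5 - l)
D(U, K) = -25/4 - 6*U (D(U, K) = U*(-6) + (-5 - 1*5/4) = -6*U + (-5 - 5/4) = -6*U - 25/4 = -25/4 - 6*U)
D(-58, 55) + 4001 = (-25/4 - 6*(-58)) + 4001 = (-25/4 + 348) + 4001 = 1367/4 + 4001 = 17371/4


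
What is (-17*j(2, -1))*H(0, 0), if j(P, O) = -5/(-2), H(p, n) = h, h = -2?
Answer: 85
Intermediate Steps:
H(p, n) = -2
j(P, O) = 5/2 (j(P, O) = -5*(-1/2) = 5/2)
(-17*j(2, -1))*H(0, 0) = -17*5/2*(-2) = -85/2*(-2) = 85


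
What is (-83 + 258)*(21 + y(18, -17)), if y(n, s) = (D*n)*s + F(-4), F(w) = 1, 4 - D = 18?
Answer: 753550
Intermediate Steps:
D = -14 (D = 4 - 1*18 = 4 - 18 = -14)
y(n, s) = 1 - 14*n*s (y(n, s) = (-14*n)*s + 1 = -14*n*s + 1 = 1 - 14*n*s)
(-83 + 258)*(21 + y(18, -17)) = (-83 + 258)*(21 + (1 - 14*18*(-17))) = 175*(21 + (1 + 4284)) = 175*(21 + 4285) = 175*4306 = 753550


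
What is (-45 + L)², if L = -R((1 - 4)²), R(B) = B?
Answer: 2916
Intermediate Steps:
L = -9 (L = -(1 - 4)² = -1*(-3)² = -1*9 = -9)
(-45 + L)² = (-45 - 9)² = (-54)² = 2916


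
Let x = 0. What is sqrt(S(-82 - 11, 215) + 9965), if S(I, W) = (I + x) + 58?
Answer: sqrt(9930) ≈ 99.649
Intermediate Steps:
S(I, W) = 58 + I (S(I, W) = (I + 0) + 58 = I + 58 = 58 + I)
sqrt(S(-82 - 11, 215) + 9965) = sqrt((58 + (-82 - 11)) + 9965) = sqrt((58 - 93) + 9965) = sqrt(-35 + 9965) = sqrt(9930)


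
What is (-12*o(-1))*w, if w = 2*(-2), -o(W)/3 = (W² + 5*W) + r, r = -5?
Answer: 1296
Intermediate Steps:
o(W) = 15 - 15*W - 3*W² (o(W) = -3*((W² + 5*W) - 5) = -3*(-5 + W² + 5*W) = 15 - 15*W - 3*W²)
w = -4
(-12*o(-1))*w = -12*(15 - 15*(-1) - 3*(-1)²)*(-4) = -12*(15 + 15 - 3*1)*(-4) = -12*(15 + 15 - 3)*(-4) = -12*27*(-4) = -324*(-4) = 1296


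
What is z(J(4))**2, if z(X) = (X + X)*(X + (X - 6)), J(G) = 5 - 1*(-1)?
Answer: 5184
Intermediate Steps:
J(G) = 6 (J(G) = 5 + 1 = 6)
z(X) = 2*X*(-6 + 2*X) (z(X) = (2*X)*(X + (-6 + X)) = (2*X)*(-6 + 2*X) = 2*X*(-6 + 2*X))
z(J(4))**2 = (4*6*(-3 + 6))**2 = (4*6*3)**2 = 72**2 = 5184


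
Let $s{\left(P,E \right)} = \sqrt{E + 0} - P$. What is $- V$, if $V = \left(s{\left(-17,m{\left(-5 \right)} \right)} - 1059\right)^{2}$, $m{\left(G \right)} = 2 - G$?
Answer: $-1085771 + 2084 \sqrt{7} \approx -1.0803 \cdot 10^{6}$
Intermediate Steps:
$s{\left(P,E \right)} = \sqrt{E} - P$
$V = \left(-1042 + \sqrt{7}\right)^{2}$ ($V = \left(\left(\sqrt{2 - -5} - -17\right) - 1059\right)^{2} = \left(\left(\sqrt{2 + 5} + 17\right) - 1059\right)^{2} = \left(\left(\sqrt{7} + 17\right) - 1059\right)^{2} = \left(\left(17 + \sqrt{7}\right) - 1059\right)^{2} = \left(-1042 + \sqrt{7}\right)^{2} \approx 1.0803 \cdot 10^{6}$)
$- V = - \left(1042 - \sqrt{7}\right)^{2}$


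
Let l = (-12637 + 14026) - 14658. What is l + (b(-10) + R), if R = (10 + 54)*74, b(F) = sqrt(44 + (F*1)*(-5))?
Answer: -8533 + sqrt(94) ≈ -8523.3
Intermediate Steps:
b(F) = sqrt(44 - 5*F) (b(F) = sqrt(44 + F*(-5)) = sqrt(44 - 5*F))
R = 4736 (R = 64*74 = 4736)
l = -13269 (l = 1389 - 14658 = -13269)
l + (b(-10) + R) = -13269 + (sqrt(44 - 5*(-10)) + 4736) = -13269 + (sqrt(44 + 50) + 4736) = -13269 + (sqrt(94) + 4736) = -13269 + (4736 + sqrt(94)) = -8533 + sqrt(94)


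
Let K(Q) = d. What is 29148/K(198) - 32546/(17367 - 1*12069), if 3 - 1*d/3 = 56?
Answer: -26600153/140397 ≈ -189.46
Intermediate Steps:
d = -159 (d = 9 - 3*56 = 9 - 168 = -159)
K(Q) = -159
29148/K(198) - 32546/(17367 - 1*12069) = 29148/(-159) - 32546/(17367 - 1*12069) = 29148*(-1/159) - 32546/(17367 - 12069) = -9716/53 - 32546/5298 = -9716/53 - 32546*1/5298 = -9716/53 - 16273/2649 = -26600153/140397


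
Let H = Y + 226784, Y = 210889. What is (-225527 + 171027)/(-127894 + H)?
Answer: -54500/309779 ≈ -0.17593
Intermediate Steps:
H = 437673 (H = 210889 + 226784 = 437673)
(-225527 + 171027)/(-127894 + H) = (-225527 + 171027)/(-127894 + 437673) = -54500/309779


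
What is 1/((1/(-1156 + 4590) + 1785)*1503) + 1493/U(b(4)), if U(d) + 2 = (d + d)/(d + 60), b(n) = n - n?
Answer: -13754897873621/18425851146 ≈ -746.50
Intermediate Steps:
b(n) = 0
U(d) = -2 + 2*d/(60 + d) (U(d) = -2 + (d + d)/(d + 60) = -2 + (2*d)/(60 + d) = -2 + 2*d/(60 + d))
1/((1/(-1156 + 4590) + 1785)*1503) + 1493/U(b(4)) = 1/((1/(-1156 + 4590) + 1785)*1503) + 1493/((-120/(60 + 0))) = (1/1503)/(1/3434 + 1785) + 1493/((-120/60)) = (1/1503)/(1/3434 + 1785) + 1493/((-120*1/60)) = (1/1503)/(6129691/3434) + 1493/(-2) = (3434/6129691)*(1/1503) + 1493*(-1/2) = 3434/9212925573 - 1493/2 = -13754897873621/18425851146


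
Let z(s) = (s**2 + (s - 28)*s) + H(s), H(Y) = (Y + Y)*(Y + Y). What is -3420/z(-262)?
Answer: -171/20960 ≈ -0.0081584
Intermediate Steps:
H(Y) = 4*Y**2 (H(Y) = (2*Y)*(2*Y) = 4*Y**2)
z(s) = 5*s**2 + s*(-28 + s) (z(s) = (s**2 + (s - 28)*s) + 4*s**2 = (s**2 + (-28 + s)*s) + 4*s**2 = (s**2 + s*(-28 + s)) + 4*s**2 = 5*s**2 + s*(-28 + s))
-3420/z(-262) = -3420*(-1/(524*(-14 + 3*(-262)))) = -3420*(-1/(524*(-14 - 786))) = -3420/(2*(-262)*(-800)) = -3420/419200 = -3420*1/419200 = -171/20960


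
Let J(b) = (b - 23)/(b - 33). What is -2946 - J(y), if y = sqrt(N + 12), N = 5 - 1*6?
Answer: -144388/49 + 5*sqrt(11)/539 ≈ -2946.7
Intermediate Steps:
N = -1 (N = 5 - 6 = -1)
y = sqrt(11) (y = sqrt(-1 + 12) = sqrt(11) ≈ 3.3166)
J(b) = (-23 + b)/(-33 + b)
-2946 - J(y) = -2946 - (-23 + sqrt(11))/(-33 + sqrt(11))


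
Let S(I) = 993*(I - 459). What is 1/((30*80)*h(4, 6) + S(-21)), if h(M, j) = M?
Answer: -1/467040 ≈ -2.1411e-6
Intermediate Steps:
S(I) = -455787 + 993*I (S(I) = 993*(-459 + I) = -455787 + 993*I)
1/((30*80)*h(4, 6) + S(-21)) = 1/((30*80)*4 + (-455787 + 993*(-21))) = 1/(2400*4 + (-455787 - 20853)) = 1/(9600 - 476640) = 1/(-467040) = -1/467040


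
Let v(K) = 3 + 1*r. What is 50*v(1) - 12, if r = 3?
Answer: 288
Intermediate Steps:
v(K) = 6 (v(K) = 3 + 1*3 = 3 + 3 = 6)
50*v(1) - 12 = 50*6 - 12 = 300 - 12 = 288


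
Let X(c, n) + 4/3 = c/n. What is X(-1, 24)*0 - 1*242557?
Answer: -242557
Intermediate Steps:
X(c, n) = -4/3 + c/n
X(-1, 24)*0 - 1*242557 = (-4/3 - 1/24)*0 - 1*242557 = (-4/3 - 1*1/24)*0 - 242557 = (-4/3 - 1/24)*0 - 242557 = -11/8*0 - 242557 = 0 - 242557 = -242557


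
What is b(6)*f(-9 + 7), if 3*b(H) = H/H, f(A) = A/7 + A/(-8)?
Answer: -1/84 ≈ -0.011905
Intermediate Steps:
f(A) = A/56 (f(A) = A*(⅐) + A*(-⅛) = A/7 - A/8 = A/56)
b(H) = ⅓ (b(H) = (H/H)/3 = (⅓)*1 = ⅓)
b(6)*f(-9 + 7) = ((-9 + 7)/56)/3 = ((1/56)*(-2))/3 = (⅓)*(-1/28) = -1/84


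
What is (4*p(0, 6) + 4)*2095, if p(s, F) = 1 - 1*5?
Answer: -25140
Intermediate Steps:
p(s, F) = -4 (p(s, F) = 1 - 5 = -4)
(4*p(0, 6) + 4)*2095 = (4*(-4) + 4)*2095 = (-16 + 4)*2095 = -12*2095 = -25140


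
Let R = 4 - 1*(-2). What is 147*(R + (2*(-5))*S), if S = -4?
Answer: 6762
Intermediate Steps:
R = 6 (R = 4 + 2 = 6)
147*(R + (2*(-5))*S) = 147*(6 + (2*(-5))*(-4)) = 147*(6 - 10*(-4)) = 147*(6 + 40) = 147*46 = 6762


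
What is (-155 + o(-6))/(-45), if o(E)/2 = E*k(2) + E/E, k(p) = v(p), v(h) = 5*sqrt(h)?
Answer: 17/5 + 4*sqrt(2)/3 ≈ 5.2856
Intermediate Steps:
k(p) = 5*sqrt(p)
o(E) = 2 + 10*E*sqrt(2) (o(E) = 2*(E*(5*sqrt(2)) + E/E) = 2*(5*E*sqrt(2) + 1) = 2*(1 + 5*E*sqrt(2)) = 2 + 10*E*sqrt(2))
(-155 + o(-6))/(-45) = (-155 + (2 + 10*(-6)*sqrt(2)))/(-45) = -(-155 + (2 - 60*sqrt(2)))/45 = -(-153 - 60*sqrt(2))/45 = 17/5 + 4*sqrt(2)/3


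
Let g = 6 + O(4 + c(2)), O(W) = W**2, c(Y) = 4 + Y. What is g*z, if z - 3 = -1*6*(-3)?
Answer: 2226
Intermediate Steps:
g = 106 (g = 6 + (4 + (4 + 2))**2 = 6 + (4 + 6)**2 = 6 + 10**2 = 6 + 100 = 106)
z = 21 (z = 3 - 1*6*(-3) = 3 - 6*(-3) = 3 + 18 = 21)
g*z = 106*21 = 2226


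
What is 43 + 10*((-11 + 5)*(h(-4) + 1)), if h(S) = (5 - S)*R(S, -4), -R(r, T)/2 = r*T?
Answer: 17263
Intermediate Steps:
R(r, T) = -2*T*r (R(r, T) = -2*r*T = -2*T*r)
h(S) = 8*S*(5 - S) (h(S) = (5 - S)*(-2*(-4)*S) = (5 - S)*(8*S) = 8*S*(5 - S))
43 + 10*((-11 + 5)*(h(-4) + 1)) = 43 + 10*((-11 + 5)*(8*(-4)*(5 - 1*(-4)) + 1)) = 43 + 10*(-6*(8*(-4)*(5 + 4) + 1)) = 43 + 10*(-6*(8*(-4)*9 + 1)) = 43 + 10*(-6*(-288 + 1)) = 43 + 10*(-6*(-287)) = 43 + 10*1722 = 43 + 17220 = 17263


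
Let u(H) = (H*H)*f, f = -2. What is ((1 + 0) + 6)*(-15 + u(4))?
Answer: -329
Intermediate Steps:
u(H) = -2*H**2 (u(H) = (H*H)*(-2) = H**2*(-2) = -2*H**2)
((1 + 0) + 6)*(-15 + u(4)) = ((1 + 0) + 6)*(-15 - 2*4**2) = (1 + 6)*(-15 - 2*16) = 7*(-15 - 32) = 7*(-47) = -329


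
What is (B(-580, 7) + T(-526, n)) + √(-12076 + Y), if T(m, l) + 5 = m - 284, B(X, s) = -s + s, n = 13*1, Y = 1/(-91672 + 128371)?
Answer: -815 + I*√16264157236977/36699 ≈ -815.0 + 109.89*I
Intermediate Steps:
Y = 1/36699 ≈ 2.7249e-5
n = 13
B(X, s) = 0
T(m, l) = -289 + m (T(m, l) = -5 + (m - 284) = -5 + (-284 + m) = -289 + m)
(B(-580, 7) + T(-526, n)) + √(-12076 + Y) = (0 + (-289 - 526)) + √(-12076 + 1/36699) = (0 - 815) + √(-443177123/36699) = -815 + I*√16264157236977/36699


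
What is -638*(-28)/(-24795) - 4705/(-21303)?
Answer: -1011097/2023785 ≈ -0.49961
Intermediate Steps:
-638*(-28)/(-24795) - 4705/(-21303) = 17864*(-1/24795) - 4705*(-1/21303) = -616/855 + 4705/21303 = -1011097/2023785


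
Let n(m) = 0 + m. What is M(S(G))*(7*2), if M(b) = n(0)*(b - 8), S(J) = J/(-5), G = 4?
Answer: 0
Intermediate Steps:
n(m) = m
S(J) = -J/5
M(b) = 0 (M(b) = 0*(b - 8) = 0*(-8 + b) = 0)
M(S(G))*(7*2) = 0*(7*2) = 0*14 = 0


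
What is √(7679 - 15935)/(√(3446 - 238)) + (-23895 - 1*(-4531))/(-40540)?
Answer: 4841/10135 + 2*I*√103458/401 ≈ 0.47765 + 1.6042*I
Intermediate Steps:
√(7679 - 15935)/(√(3446 - 238)) + (-23895 - 1*(-4531))/(-40540) = √(-8256)/(√3208) + (-23895 + 4531)*(-1/40540) = (8*I*√129)/((2*√802)) - 19364*(-1/40540) = (8*I*√129)*(√802/1604) + 4841/10135 = 2*I*√103458/401 + 4841/10135 = 4841/10135 + 2*I*√103458/401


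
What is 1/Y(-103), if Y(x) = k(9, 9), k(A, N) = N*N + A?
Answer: 1/90 ≈ 0.011111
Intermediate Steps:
k(A, N) = A + N**2 (k(A, N) = N**2 + A = A + N**2)
Y(x) = 90 (Y(x) = 9 + 9**2 = 9 + 81 = 90)
1/Y(-103) = 1/90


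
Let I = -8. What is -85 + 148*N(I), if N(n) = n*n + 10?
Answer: 10867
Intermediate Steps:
N(n) = 10 + n² (N(n) = n² + 10 = 10 + n²)
-85 + 148*N(I) = -85 + 148*(10 + (-8)²) = -85 + 148*(10 + 64) = -85 + 148*74 = -85 + 10952 = 10867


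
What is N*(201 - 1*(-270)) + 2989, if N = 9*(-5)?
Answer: -18206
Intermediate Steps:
N = -45
N*(201 - 1*(-270)) + 2989 = -45*(201 - 1*(-270)) + 2989 = -45*(201 + 270) + 2989 = -45*471 + 2989 = -21195 + 2989 = -18206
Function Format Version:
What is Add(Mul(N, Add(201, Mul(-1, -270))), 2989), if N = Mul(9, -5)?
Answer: -18206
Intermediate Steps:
N = -45
Add(Mul(N, Add(201, Mul(-1, -270))), 2989) = Add(Mul(-45, Add(201, Mul(-1, -270))), 2989) = Add(Mul(-45, Add(201, 270)), 2989) = Add(Mul(-45, 471), 2989) = Add(-21195, 2989) = -18206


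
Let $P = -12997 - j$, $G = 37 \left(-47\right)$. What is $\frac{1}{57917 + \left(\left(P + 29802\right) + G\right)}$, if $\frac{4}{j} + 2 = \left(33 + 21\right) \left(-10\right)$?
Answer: $\frac{271}{19778395} \approx 1.3702 \cdot 10^{-5}$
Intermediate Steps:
$j = - \frac{2}{271}$ ($j = \frac{4}{-2 + \left(33 + 21\right) \left(-10\right)} = \frac{4}{-2 + 54 \left(-10\right)} = \frac{4}{-2 - 540} = \frac{4}{-542} = 4 \left(- \frac{1}{542}\right) = - \frac{2}{271} \approx -0.0073801$)
$G = -1739$
$P = - \frac{3522185}{271}$ ($P = -12997 - - \frac{2}{271} = -12997 + \frac{2}{271} = - \frac{3522185}{271} \approx -12997.0$)
$\frac{1}{57917 + \left(\left(P + 29802\right) + G\right)} = \frac{1}{57917 + \left(\left(- \frac{3522185}{271} + 29802\right) - 1739\right)} = \frac{1}{57917 + \left(\frac{4554157}{271} - 1739\right)} = \frac{1}{57917 + \frac{4082888}{271}} = \frac{1}{\frac{19778395}{271}} = \frac{271}{19778395}$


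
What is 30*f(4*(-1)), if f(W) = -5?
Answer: -150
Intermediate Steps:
30*f(4*(-1)) = 30*(-5) = -150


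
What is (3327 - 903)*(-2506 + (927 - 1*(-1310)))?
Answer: -652056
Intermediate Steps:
(3327 - 903)*(-2506 + (927 - 1*(-1310))) = 2424*(-2506 + (927 + 1310)) = 2424*(-2506 + 2237) = 2424*(-269) = -652056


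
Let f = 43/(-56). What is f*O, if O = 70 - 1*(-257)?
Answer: -14061/56 ≈ -251.09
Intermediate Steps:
O = 327 (O = 70 + 257 = 327)
f = -43/56 (f = 43*(-1/56) = -43/56 ≈ -0.76786)
f*O = -43/56*327 = -14061/56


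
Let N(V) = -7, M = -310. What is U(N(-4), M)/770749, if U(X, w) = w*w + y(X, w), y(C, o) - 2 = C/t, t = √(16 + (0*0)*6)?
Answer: 384401/3082996 ≈ 0.12468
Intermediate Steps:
t = 4 (t = √(16 + 0*6) = √(16 + 0) = √16 = 4)
y(C, o) = 2 + C/4
U(X, w) = 2 + w² + X/4 (U(X, w) = w*w + (2 + X/4) = w² + (2 + X/4) = 2 + w² + X/4)
U(N(-4), M)/770749 = (2 + (-310)² + (¼)*(-7))/770749 = (2 + 96100 - 7/4)*(1/770749) = (384401/4)*(1/770749) = 384401/3082996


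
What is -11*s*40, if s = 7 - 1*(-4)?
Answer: -4840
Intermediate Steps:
s = 11 (s = 7 + 4 = 11)
-11*s*40 = -11*11*40 = -121*40 = -1*4840 = -4840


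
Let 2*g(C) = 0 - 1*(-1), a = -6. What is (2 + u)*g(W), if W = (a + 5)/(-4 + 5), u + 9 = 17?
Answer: 5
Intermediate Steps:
u = 8 (u = -9 + 17 = 8)
W = -1 (W = (-6 + 5)/(-4 + 5) = -1/1 = -1*1 = -1)
g(C) = ½ (g(C) = (0 - 1*(-1))/2 = (0 + 1)/2 = (½)*1 = ½)
(2 + u)*g(W) = (2 + 8)*(½) = 10*(½) = 5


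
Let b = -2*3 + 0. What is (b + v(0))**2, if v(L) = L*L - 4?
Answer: 100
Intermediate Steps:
v(L) = -4 + L**2 (v(L) = L**2 - 4 = -4 + L**2)
b = -6 (b = -6 + 0 = -6)
(b + v(0))**2 = (-6 + (-4 + 0**2))**2 = (-6 + (-4 + 0))**2 = (-6 - 4)**2 = (-10)**2 = 100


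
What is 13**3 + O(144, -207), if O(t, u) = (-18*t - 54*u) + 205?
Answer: 10988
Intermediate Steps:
O(t, u) = 205 - 54*u - 18*t (O(t, u) = (-54*u - 18*t) + 205 = 205 - 54*u - 18*t)
13**3 + O(144, -207) = 13**3 + (205 - 54*(-207) - 18*144) = 2197 + (205 + 11178 - 2592) = 2197 + 8791 = 10988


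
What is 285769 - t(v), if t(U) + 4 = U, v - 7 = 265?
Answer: 285501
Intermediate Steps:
v = 272 (v = 7 + 265 = 272)
t(U) = -4 + U
285769 - t(v) = 285769 - (-4 + 272) = 285769 - 1*268 = 285769 - 268 = 285501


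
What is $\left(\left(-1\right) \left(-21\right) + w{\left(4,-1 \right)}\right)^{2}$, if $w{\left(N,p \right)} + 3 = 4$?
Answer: $484$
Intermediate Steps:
$w{\left(N,p \right)} = 1$ ($w{\left(N,p \right)} = -3 + 4 = 1$)
$\left(\left(-1\right) \left(-21\right) + w{\left(4,-1 \right)}\right)^{2} = \left(\left(-1\right) \left(-21\right) + 1\right)^{2} = \left(21 + 1\right)^{2} = 22^{2} = 484$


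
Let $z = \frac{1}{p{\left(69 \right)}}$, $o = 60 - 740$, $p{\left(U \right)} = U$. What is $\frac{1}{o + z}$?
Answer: $- \frac{69}{46919} \approx -0.0014706$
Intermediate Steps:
$o = -680$
$z = \frac{1}{69} \approx 0.014493$
$\frac{1}{o + z} = \frac{1}{-680 + \frac{1}{69}} = \frac{1}{- \frac{46919}{69}} = - \frac{69}{46919}$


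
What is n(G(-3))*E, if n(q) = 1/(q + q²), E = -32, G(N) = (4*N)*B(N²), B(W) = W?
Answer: -8/2889 ≈ -0.0027691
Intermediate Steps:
G(N) = 4*N³ (G(N) = (4*N)*N² = 4*N³)
n(G(-3))*E = (1/(((4*(-3)³))*(1 + 4*(-3)³)))*(-32) = (1/(((4*(-27)))*(1 + 4*(-27))))*(-32) = (1/((-108)*(1 - 108)))*(-32) = -1/108/(-107)*(-32) = -1/108*(-1/107)*(-32) = (1/11556)*(-32) = -8/2889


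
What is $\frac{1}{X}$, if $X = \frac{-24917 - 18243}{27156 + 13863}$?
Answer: $- \frac{41019}{43160} \approx -0.95039$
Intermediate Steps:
$X = - \frac{43160}{41019} \approx -1.0522$
$\frac{1}{X} = \frac{1}{- \frac{43160}{41019}} = - \frac{41019}{43160}$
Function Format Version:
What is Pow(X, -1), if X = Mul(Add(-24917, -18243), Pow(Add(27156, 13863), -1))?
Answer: Rational(-41019, 43160) ≈ -0.95039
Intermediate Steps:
X = Rational(-43160, 41019) (X = Mul(-43160, Pow(41019, -1)) = Mul(-43160, Rational(1, 41019)) = Rational(-43160, 41019) ≈ -1.0522)
Pow(X, -1) = Pow(Rational(-43160, 41019), -1) = Rational(-41019, 43160)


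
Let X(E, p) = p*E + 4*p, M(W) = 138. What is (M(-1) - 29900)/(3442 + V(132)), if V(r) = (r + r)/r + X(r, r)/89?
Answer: -1324409/162234 ≈ -8.1636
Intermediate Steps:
X(E, p) = 4*p + E*p (X(E, p) = E*p + 4*p = 4*p + E*p)
V(r) = 2 + r*(4 + r)/89 (V(r) = (r + r)/r + (r*(4 + r))/89 = (2*r)/r + (r*(4 + r))*(1/89) = 2 + r*(4 + r)/89)
(M(-1) - 29900)/(3442 + V(132)) = (138 - 29900)/(3442 + (2 + (1/89)*132*(4 + 132))) = -29762/(3442 + (2 + (1/89)*132*136)) = -29762/(3442 + (2 + 17952/89)) = -29762/(3442 + 18130/89) = -29762/324468/89 = -29762*89/324468 = -1324409/162234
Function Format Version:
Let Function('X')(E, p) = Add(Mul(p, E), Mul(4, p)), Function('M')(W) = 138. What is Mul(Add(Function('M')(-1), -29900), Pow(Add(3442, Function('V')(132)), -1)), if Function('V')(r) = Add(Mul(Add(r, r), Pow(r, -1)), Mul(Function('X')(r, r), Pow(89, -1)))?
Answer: Rational(-1324409, 162234) ≈ -8.1636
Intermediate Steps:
Function('X')(E, p) = Add(Mul(4, p), Mul(E, p)) (Function('X')(E, p) = Add(Mul(E, p), Mul(4, p)) = Add(Mul(4, p), Mul(E, p)))
Function('V')(r) = Add(2, Mul(Rational(1, 89), r, Add(4, r))) (Function('V')(r) = Add(Mul(Add(r, r), Pow(r, -1)), Mul(Mul(r, Add(4, r)), Pow(89, -1))) = Add(Mul(Mul(2, r), Pow(r, -1)), Mul(Mul(r, Add(4, r)), Rational(1, 89))) = Add(2, Mul(Rational(1, 89), r, Add(4, r))))
Mul(Add(Function('M')(-1), -29900), Pow(Add(3442, Function('V')(132)), -1)) = Mul(Add(138, -29900), Pow(Add(3442, Add(2, Mul(Rational(1, 89), 132, Add(4, 132)))), -1)) = Mul(-29762, Pow(Add(3442, Add(2, Mul(Rational(1, 89), 132, 136))), -1)) = Mul(-29762, Pow(Add(3442, Add(2, Rational(17952, 89))), -1)) = Mul(-29762, Pow(Add(3442, Rational(18130, 89)), -1)) = Mul(-29762, Pow(Rational(324468, 89), -1)) = Mul(-29762, Rational(89, 324468)) = Rational(-1324409, 162234)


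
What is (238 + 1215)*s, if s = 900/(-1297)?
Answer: -1307700/1297 ≈ -1008.3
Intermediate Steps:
s = -900/1297 (s = 900*(-1/1297) = -900/1297 ≈ -0.69391)
(238 + 1215)*s = (238 + 1215)*(-900/1297) = 1453*(-900/1297) = -1307700/1297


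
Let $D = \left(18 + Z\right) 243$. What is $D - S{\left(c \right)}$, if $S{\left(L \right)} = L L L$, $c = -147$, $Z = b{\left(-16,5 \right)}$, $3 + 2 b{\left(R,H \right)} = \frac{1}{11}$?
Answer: $\frac{34985979}{11} \approx 3.1805 \cdot 10^{6}$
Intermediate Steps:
$b{\left(R,H \right)} = - \frac{16}{11}$ ($b{\left(R,H \right)} = - \frac{3}{2} + \frac{1}{2 \cdot 11} = - \frac{3}{2} + \frac{1}{2} \cdot \frac{1}{11} = - \frac{3}{2} + \frac{1}{22} = - \frac{16}{11}$)
$Z = - \frac{16}{11} \approx -1.4545$
$S{\left(L \right)} = L^{3}$ ($S{\left(L \right)} = L^{2} L = L^{3}$)
$D = \frac{44226}{11}$ ($D = \left(18 - \frac{16}{11}\right) 243 = \frac{182}{11} \cdot 243 = \frac{44226}{11} \approx 4020.5$)
$D - S{\left(c \right)} = \frac{44226}{11} - \left(-147\right)^{3} = \frac{44226}{11} - -3176523 = \frac{44226}{11} + 3176523 = \frac{34985979}{11}$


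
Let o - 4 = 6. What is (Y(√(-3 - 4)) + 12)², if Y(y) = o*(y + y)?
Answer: -2656 + 480*I*√7 ≈ -2656.0 + 1270.0*I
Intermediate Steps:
o = 10 (o = 4 + 6 = 10)
Y(y) = 20*y (Y(y) = 10*(y + y) = 10*(2*y) = 20*y)
(Y(√(-3 - 4)) + 12)² = (20*√(-3 - 4) + 12)² = (20*√(-7) + 12)² = (20*(I*√7) + 12)² = (20*I*√7 + 12)² = (12 + 20*I*√7)²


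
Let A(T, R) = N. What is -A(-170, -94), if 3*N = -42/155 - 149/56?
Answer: 25447/26040 ≈ 0.97723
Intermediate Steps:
N = -25447/26040 (N = (-42/155 - 149/56)/3 = (⅓)*(-25447/8680) = -25447/26040 ≈ -0.97723)
A(T, R) = -25447/26040
-A(-170, -94) = -1*(-25447/26040) = 25447/26040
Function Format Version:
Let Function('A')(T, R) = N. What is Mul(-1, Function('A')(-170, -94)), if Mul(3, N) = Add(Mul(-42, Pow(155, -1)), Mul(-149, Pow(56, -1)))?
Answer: Rational(25447, 26040) ≈ 0.97723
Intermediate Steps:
N = Rational(-25447, 26040) (N = Mul(Rational(1, 3), Add(Mul(-42, Pow(155, -1)), Mul(-149, Pow(56, -1)))) = Mul(Rational(1, 3), Add(Mul(-42, Rational(1, 155)), Mul(-149, Rational(1, 56)))) = Mul(Rational(1, 3), Add(Rational(-42, 155), Rational(-149, 56))) = Mul(Rational(1, 3), Rational(-25447, 8680)) = Rational(-25447, 26040) ≈ -0.97723)
Function('A')(T, R) = Rational(-25447, 26040)
Mul(-1, Function('A')(-170, -94)) = Mul(-1, Rational(-25447, 26040)) = Rational(25447, 26040)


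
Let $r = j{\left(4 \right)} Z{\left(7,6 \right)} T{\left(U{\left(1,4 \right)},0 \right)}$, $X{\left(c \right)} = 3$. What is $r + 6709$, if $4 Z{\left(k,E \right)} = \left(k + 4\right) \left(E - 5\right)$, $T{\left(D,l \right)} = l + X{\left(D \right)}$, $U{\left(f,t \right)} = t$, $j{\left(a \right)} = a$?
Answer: $6742$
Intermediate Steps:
$T{\left(D,l \right)} = 3 + l$ ($T{\left(D,l \right)} = l + 3 = 3 + l$)
$Z{\left(k,E \right)} = \frac{\left(-5 + E\right) \left(4 + k\right)}{4}$ ($Z{\left(k,E \right)} = \frac{\left(k + 4\right) \left(E - 5\right)}{4} = \frac{\left(4 + k\right) \left(-5 + E\right)}{4} = \frac{\left(-5 + E\right) \left(4 + k\right)}{4}$)
$r = 33$ ($r = 4 \left(-5 + 6 - \frac{35}{4} + \frac{1}{4} \cdot 6 \cdot 7\right) \left(3 + 0\right) = 4 \left(-5 + 6 - \frac{35}{4} + \frac{21}{2}\right) 3 = 4 \cdot \frac{11}{4} \cdot 3 = 11 \cdot 3 = 33$)
$r + 6709 = 33 + 6709 = 6742$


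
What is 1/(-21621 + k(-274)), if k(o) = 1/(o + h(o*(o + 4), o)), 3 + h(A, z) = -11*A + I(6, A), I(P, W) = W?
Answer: -740077/16001204818 ≈ -4.6251e-5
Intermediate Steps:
h(A, z) = -3 - 10*A (h(A, z) = -3 + (-11*A + A) = -3 - 10*A)
k(o) = 1/(-3 + o - 10*o*(4 + o)) (k(o) = 1/(o + (-3 - 10*o*(o + 4))) = 1/(o + (-3 - 10*o*(4 + o))) = 1/(-3 + o - 10*o*(4 + o)))
1/(-21621 + k(-274)) = 1/(-21621 - 1/(3 - 1*(-274) + 10*(-274)*(4 - 274))) = 1/(-21621 - 1/(3 + 274 + 10*(-274)*(-270))) = 1/(-21621 - 1/(3 + 274 + 739800)) = 1/(-21621 - 1/740077) = 1/(-16001204818/740077) = -740077/16001204818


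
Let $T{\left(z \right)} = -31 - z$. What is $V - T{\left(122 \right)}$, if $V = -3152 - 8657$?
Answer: $-11656$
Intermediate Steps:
$V = -11809$
$V - T{\left(122 \right)} = -11809 - \left(-31 - 122\right) = -11809 - -153 = -11809 + 153 = -11656$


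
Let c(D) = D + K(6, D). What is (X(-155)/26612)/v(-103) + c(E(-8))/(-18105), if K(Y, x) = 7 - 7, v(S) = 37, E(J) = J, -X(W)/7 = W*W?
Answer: -3036931223/17826979620 ≈ -0.17036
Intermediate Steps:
X(W) = -7*W² (X(W) = -7*W*W = -7*W²)
K(Y, x) = 0
c(D) = D (c(D) = D + 0 = D)
(X(-155)/26612)/v(-103) + c(E(-8))/(-18105) = (-7*(-155)²/26612)/37 - 8/(-18105) = (-7*24025*(1/26612))*(1/37) - 8*(-1/18105) = -168175*1/26612*(1/37) + 8/18105 = -168175/26612*1/37 + 8/18105 = -168175/984644 + 8/18105 = -3036931223/17826979620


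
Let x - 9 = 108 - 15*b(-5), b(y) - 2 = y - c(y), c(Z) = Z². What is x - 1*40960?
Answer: -40423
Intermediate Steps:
b(y) = 2 + y - y² (b(y) = 2 + (y - y²) = 2 + y - y²)
x = 537 (x = 9 + (108 - 15*(2 - 5 - 1*(-5)²)) = 9 + (108 - 15*(2 - 5 - 1*25)) = 9 + (108 - 15*(2 - 5 - 25)) = 9 + (108 - 15*(-28)) = 9 + (108 + 420) = 9 + 528 = 537)
x - 1*40960 = 537 - 1*40960 = 537 - 40960 = -40423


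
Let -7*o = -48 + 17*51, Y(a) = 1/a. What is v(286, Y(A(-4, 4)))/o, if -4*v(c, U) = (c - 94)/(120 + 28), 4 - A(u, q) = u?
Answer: 4/1443 ≈ 0.0027720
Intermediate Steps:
A(u, q) = 4 - u
v(c, U) = 47/296 - c/592 (v(c, U) = -(c - 94)/(4*(120 + 28)) = -(-94 + c)/(4*148) = -(-47/74 + c/148)/4 = 47/296 - c/592)
o = -117 (o = -(-48 + 17*51)/7 = -(-48 + 867)/7 = -⅐*819 = -117)
v(286, Y(A(-4, 4)))/o = (47/296 - 1/592*286)/(-117) = (47/296 - 143/296)*(-1/117) = -12/37*(-1/117) = 4/1443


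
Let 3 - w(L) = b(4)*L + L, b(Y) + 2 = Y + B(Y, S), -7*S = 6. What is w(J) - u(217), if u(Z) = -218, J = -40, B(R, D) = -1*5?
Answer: 141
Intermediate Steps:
S = -6/7 (S = -1/7*6 = -6/7 ≈ -0.85714)
B(R, D) = -5
b(Y) = -7 + Y (b(Y) = -2 + (Y - 5) = -2 + (-5 + Y) = -7 + Y)
w(L) = 3 + 2*L (w(L) = 3 - ((-7 + 4)*L + L) = 3 - (-3*L + L) = 3 - (-2)*L = 3 + 2*L)
w(J) - u(217) = (3 + 2*(-40)) - 1*(-218) = (3 - 80) + 218 = -77 + 218 = 141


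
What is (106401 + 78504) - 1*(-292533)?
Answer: 477438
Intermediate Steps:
(106401 + 78504) - 1*(-292533) = 184905 + 292533 = 477438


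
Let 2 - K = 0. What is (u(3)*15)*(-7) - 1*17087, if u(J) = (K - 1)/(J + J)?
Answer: -34209/2 ≈ -17105.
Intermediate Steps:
K = 2 (K = 2 - 1*0 = 2 + 0 = 2)
u(J) = 1/(2*J) (u(J) = (2 - 1)/(J + J) = 1/(2*J))
(u(3)*15)*(-7) - 1*17087 = (((1/2)/3)*15)*(-7) - 1*17087 = (((1/2)*(1/3))*15)*(-7) - 17087 = ((1/6)*15)*(-7) - 17087 = (5/2)*(-7) - 17087 = -35/2 - 17087 = -34209/2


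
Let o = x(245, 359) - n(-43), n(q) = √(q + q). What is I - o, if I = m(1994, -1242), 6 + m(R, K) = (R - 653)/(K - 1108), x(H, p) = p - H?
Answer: -283341/2350 + I*√86 ≈ -120.57 + 9.2736*I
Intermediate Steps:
n(q) = √2*√q (n(q) = √(2*q) = √2*√q)
m(R, K) = -6 + (-653 + R)/(-1108 + K) (m(R, K) = -6 + (R - 653)/(K - 1108) = -6 + (-653 + R)/(-1108 + K))
I = -15441/2350 (I = (5995 + 1994 - 6*(-1242))/(-1108 - 1242) = (5995 + 1994 + 7452)/(-2350) = -1/2350*15441 = -15441/2350 ≈ -6.5706)
o = 114 - I*√86 (o = (359 - 1*245) - √2*√(-43) = (359 - 245) - √2*I*√43 = 114 - I*√86 ≈ 114.0 - 9.2736*I)
I - o = -15441/2350 - (114 - I*√86) = -15441/2350 + (-114 + I*√86) = -283341/2350 + I*√86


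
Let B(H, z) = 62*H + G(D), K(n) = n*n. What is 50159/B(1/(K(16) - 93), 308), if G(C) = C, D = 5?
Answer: 8175917/877 ≈ 9322.6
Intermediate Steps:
K(n) = n²
B(H, z) = 5 + 62*H (B(H, z) = 62*H + 5 = 5 + 62*H)
50159/B(1/(K(16) - 93), 308) = 50159/(5 + 62/(16² - 93)) = 50159/(5 + 62/(256 - 93)) = 50159/(5 + 62/163) = 50159/(877/163) = 50159*(163/877) = 8175917/877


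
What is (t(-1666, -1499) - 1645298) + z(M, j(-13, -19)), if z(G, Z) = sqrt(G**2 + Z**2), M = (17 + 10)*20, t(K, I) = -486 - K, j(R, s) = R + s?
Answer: -1644118 + 4*sqrt(18289) ≈ -1.6436e+6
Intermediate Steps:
M = 540 (M = 27*20 = 540)
(t(-1666, -1499) - 1645298) + z(M, j(-13, -19)) = ((-486 - 1*(-1666)) - 1645298) + sqrt(540**2 + (-13 - 19)**2) = ((-486 + 1666) - 1645298) + sqrt(291600 + (-32)**2) = (1180 - 1645298) + sqrt(291600 + 1024) = -1644118 + sqrt(292624) = -1644118 + 4*sqrt(18289)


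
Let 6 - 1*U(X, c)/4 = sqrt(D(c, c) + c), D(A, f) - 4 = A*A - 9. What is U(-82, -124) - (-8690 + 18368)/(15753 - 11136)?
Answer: 33710/1539 - 4*sqrt(15247) ≈ -472.01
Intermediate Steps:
D(A, f) = -5 + A**2 (D(A, f) = 4 + (A*A - 9) = 4 + (A**2 - 9) = 4 + (-9 + A**2) = -5 + A**2)
U(X, c) = 24 - 4*sqrt(-5 + c + c**2) (U(X, c) = 24 - 4*sqrt((-5 + c**2) + c) = 24 - 4*sqrt(-5 + c + c**2))
U(-82, -124) - (-8690 + 18368)/(15753 - 11136) = (24 - 4*sqrt(-5 - 124 + (-124)**2)) - (-8690 + 18368)/(15753 - 11136) = (24 - 4*sqrt(-5 - 124 + 15376)) - 9678/4617 = (24 - 4*sqrt(15247)) - 9678/4617 = (24 - 4*sqrt(15247)) - 1*3226/1539 = (24 - 4*sqrt(15247)) - 3226/1539 = 33710/1539 - 4*sqrt(15247)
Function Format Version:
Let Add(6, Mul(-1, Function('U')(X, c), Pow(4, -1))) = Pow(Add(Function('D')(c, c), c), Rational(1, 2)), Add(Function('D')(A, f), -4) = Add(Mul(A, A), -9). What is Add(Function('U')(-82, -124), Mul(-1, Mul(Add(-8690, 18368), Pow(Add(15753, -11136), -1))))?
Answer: Add(Rational(33710, 1539), Mul(-4, Pow(15247, Rational(1, 2)))) ≈ -472.01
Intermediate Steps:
Function('D')(A, f) = Add(-5, Pow(A, 2)) (Function('D')(A, f) = Add(4, Add(Mul(A, A), -9)) = Add(4, Add(Pow(A, 2), -9)) = Add(4, Add(-9, Pow(A, 2))) = Add(-5, Pow(A, 2)))
Function('U')(X, c) = Add(24, Mul(-4, Pow(Add(-5, c, Pow(c, 2)), Rational(1, 2)))) (Function('U')(X, c) = Add(24, Mul(-4, Pow(Add(Add(-5, Pow(c, 2)), c), Rational(1, 2)))) = Add(24, Mul(-4, Pow(Add(-5, c, Pow(c, 2)), Rational(1, 2)))))
Add(Function('U')(-82, -124), Mul(-1, Mul(Add(-8690, 18368), Pow(Add(15753, -11136), -1)))) = Add(Add(24, Mul(-4, Pow(Add(-5, -124, Pow(-124, 2)), Rational(1, 2)))), Mul(-1, Mul(Add(-8690, 18368), Pow(Add(15753, -11136), -1)))) = Add(Add(24, Mul(-4, Pow(Add(-5, -124, 15376), Rational(1, 2)))), Mul(-1, Mul(9678, Pow(4617, -1)))) = Add(Add(24, Mul(-4, Pow(15247, Rational(1, 2)))), Mul(-1, Mul(9678, Rational(1, 4617)))) = Add(Add(24, Mul(-4, Pow(15247, Rational(1, 2)))), Mul(-1, Rational(3226, 1539))) = Add(Add(24, Mul(-4, Pow(15247, Rational(1, 2)))), Rational(-3226, 1539)) = Add(Rational(33710, 1539), Mul(-4, Pow(15247, Rational(1, 2))))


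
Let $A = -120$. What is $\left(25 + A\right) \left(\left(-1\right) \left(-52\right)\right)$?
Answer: $-4940$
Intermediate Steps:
$\left(25 + A\right) \left(\left(-1\right) \left(-52\right)\right) = \left(25 - 120\right) \left(\left(-1\right) \left(-52\right)\right) = \left(-95\right) 52 = -4940$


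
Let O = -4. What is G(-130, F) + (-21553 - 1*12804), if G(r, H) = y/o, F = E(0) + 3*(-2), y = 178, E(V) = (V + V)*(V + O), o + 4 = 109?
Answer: -3607307/105 ≈ -34355.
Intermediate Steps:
o = 105 (o = -4 + 109 = 105)
E(V) = 2*V*(-4 + V) (E(V) = (V + V)*(V - 4) = (2*V)*(-4 + V) = 2*V*(-4 + V))
F = -6 (F = 2*0*(-4 + 0) + 3*(-2) = 2*0*(-4) - 6 = 0 - 6 = -6)
G(r, H) = 178/105
G(-130, F) + (-21553 - 1*12804) = 178/105 + (-21553 - 1*12804) = 178/105 + (-21553 - 12804) = 178/105 - 34357 = -3607307/105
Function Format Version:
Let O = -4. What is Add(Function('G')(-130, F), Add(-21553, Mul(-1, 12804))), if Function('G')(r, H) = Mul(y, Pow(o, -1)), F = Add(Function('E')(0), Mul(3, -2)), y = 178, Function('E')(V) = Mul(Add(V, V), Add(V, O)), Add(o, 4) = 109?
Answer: Rational(-3607307, 105) ≈ -34355.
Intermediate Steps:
o = 105 (o = Add(-4, 109) = 105)
Function('E')(V) = Mul(2, V, Add(-4, V)) (Function('E')(V) = Mul(Add(V, V), Add(V, -4)) = Mul(Mul(2, V), Add(-4, V)) = Mul(2, V, Add(-4, V)))
F = -6 (F = Add(Mul(2, 0, Add(-4, 0)), Mul(3, -2)) = Add(Mul(2, 0, -4), -6) = Add(0, -6) = -6)
Function('G')(r, H) = Rational(178, 105) (Function('G')(r, H) = Mul(178, Pow(105, -1)) = Mul(178, Rational(1, 105)) = Rational(178, 105))
Add(Function('G')(-130, F), Add(-21553, Mul(-1, 12804))) = Add(Rational(178, 105), Add(-21553, Mul(-1, 12804))) = Add(Rational(178, 105), Add(-21553, -12804)) = Add(Rational(178, 105), -34357) = Rational(-3607307, 105)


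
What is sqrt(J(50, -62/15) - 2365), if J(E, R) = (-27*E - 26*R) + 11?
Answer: 2*I*sqrt(202305)/15 ≈ 59.971*I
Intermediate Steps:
J(E, R) = 11 - 27*E - 26*R
sqrt(J(50, -62/15) - 2365) = sqrt((11 - 27*50 - (-1612)/15) - 2365) = sqrt((11 - 1350 - (-1612)/15) - 2365) = sqrt((11 - 1350 - 26*(-62/15)) - 2365) = sqrt((11 - 1350 + 1612/15) - 2365) = sqrt(-18473/15 - 2365) = sqrt(-53948/15) = 2*I*sqrt(202305)/15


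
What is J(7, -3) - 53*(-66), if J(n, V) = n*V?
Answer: 3477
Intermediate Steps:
J(n, V) = V*n
J(7, -3) - 53*(-66) = -3*7 - 53*(-66) = -21 + 3498 = 3477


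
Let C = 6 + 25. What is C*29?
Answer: 899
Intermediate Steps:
C = 31
C*29 = 31*29 = 899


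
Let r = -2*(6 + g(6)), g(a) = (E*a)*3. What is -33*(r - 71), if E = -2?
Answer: 363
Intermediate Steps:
g(a) = -6*a (g(a) = -2*a*3 = -6*a)
r = 60 (r = -2*(6 - 6*6) = -2*(6 - 36) = -2*(-30) = 60)
-33*(r - 71) = -33*(60 - 71) = -33*(-11) = 363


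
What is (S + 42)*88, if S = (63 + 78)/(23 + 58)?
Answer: 103928/27 ≈ 3849.2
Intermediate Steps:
S = 47/27 (S = 141/81 = 141*(1/81) = 47/27 ≈ 1.7407)
(S + 42)*88 = (47/27 + 42)*88 = (1181/27)*88 = 103928/27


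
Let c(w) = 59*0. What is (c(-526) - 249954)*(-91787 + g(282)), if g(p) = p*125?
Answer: 14131649298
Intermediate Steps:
g(p) = 125*p
c(w) = 0
(c(-526) - 249954)*(-91787 + g(282)) = (0 - 249954)*(-91787 + 125*282) = -249954*(-91787 + 35250) = -249954*(-56537) = 14131649298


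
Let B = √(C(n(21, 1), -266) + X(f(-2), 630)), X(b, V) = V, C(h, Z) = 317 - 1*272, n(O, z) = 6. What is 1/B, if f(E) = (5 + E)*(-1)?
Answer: √3/45 ≈ 0.038490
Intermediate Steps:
f(E) = -5 - E
C(h, Z) = 45 (C(h, Z) = 317 - 272 = 45)
B = 15*√3 (B = √(45 + 630) = √675 = 15*√3 ≈ 25.981)
1/B = 1/(15*√3) = √3/45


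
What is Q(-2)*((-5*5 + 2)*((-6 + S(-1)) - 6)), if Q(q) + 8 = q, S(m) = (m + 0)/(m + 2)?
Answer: -2990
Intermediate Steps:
S(m) = m/(2 + m)
Q(q) = -8 + q
Q(-2)*((-5*5 + 2)*((-6 + S(-1)) - 6)) = (-8 - 2)*((-5*5 + 2)*((-6 - 1/(2 - 1)) - 6)) = -10*(-25 + 2)*((-6 - 1/1) - 6) = -(-230)*((-6 - 1*1) - 6) = -(-230)*((-6 - 1) - 6) = -(-230)*(-7 - 6) = -(-230)*(-13) = -10*299 = -2990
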